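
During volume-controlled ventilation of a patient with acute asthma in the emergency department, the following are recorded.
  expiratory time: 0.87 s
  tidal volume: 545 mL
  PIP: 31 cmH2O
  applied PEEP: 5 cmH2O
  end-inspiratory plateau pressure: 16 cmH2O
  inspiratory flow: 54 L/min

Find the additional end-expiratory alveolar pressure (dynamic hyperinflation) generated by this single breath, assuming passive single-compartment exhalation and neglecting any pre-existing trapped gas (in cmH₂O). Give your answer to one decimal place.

Flow: 54 L/min ÷ 60 = 0.9 L/s.
R = (PIP − Pplat)/V̇ = (31 − 16) / 0.9 = 15.0/0.9 = 16.667 cmH2O·s/L.
C = Vt/(Pplat − PEEP) = 545.0 / (16 − 5) = 545.0/11.0 = 49.545 mL/cmH2O.
τ = R × C = 16.667 × 0.04955 L/cmH2O = 0.8258 s.
Fraction remaining = e^(−Te/τ) = e^(−0.87/0.8258) = 0.3487; trapped volume = 545.0 × 0.3487 = 190.04 mL.
Additional alveolar pressure from trapping ≈ V_trapped / C = 190.04 / 49.545 = 3.836 cmH2O.

3.8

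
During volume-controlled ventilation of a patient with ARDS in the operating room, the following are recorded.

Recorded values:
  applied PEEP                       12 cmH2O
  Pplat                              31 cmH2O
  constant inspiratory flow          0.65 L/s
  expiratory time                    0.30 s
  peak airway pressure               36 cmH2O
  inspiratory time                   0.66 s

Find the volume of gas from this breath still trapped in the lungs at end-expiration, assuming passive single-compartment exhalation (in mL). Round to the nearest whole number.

Vt = flow × Ti = 0.65 L/s × 0.66 s × 1000 mL/L = 429.0 mL.
R = (PIP − Pplat)/V̇ = (36 − 31) / 0.65 = 5.0/0.65 = 7.692 cmH2O·s/L.
C = Vt/(Pplat − PEEP) = 429.0 / (31 − 12) = 429.0/19.0 = 22.579 mL/cmH2O.
τ = R × C = 7.692 × 0.02258 L/cmH2O = 0.1737 s.
Fraction remaining = e^(−Te/τ) = e^(−0.30/0.1737) = 0.1778.
Trapped volume = 429.0 × 0.1778 = 76.276 mL.

76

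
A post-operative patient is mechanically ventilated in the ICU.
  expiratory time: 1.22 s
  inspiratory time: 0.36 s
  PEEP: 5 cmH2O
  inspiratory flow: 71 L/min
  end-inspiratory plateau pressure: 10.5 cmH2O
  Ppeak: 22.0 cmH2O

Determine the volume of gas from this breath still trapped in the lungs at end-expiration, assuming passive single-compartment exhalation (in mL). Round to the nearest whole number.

Flow: 71 L/min ÷ 60 = 1.1833 L/s.
Vt = flow × Ti = 1.1833 L/s × 0.36 s × 1000 mL/L = 425.99 mL.
R = (PIP − Pplat)/V̇ = (22.0 − 10.5) / 1.1833 = 11.5/1.1833 = 9.719 cmH2O·s/L.
C = Vt/(Pplat − PEEP) = 425.99 / (10.5 − 5) = 425.99/5.5 = 77.453 mL/cmH2O.
τ = R × C = 9.719 × 0.07745 L/cmH2O = 0.7527 s.
Fraction remaining = e^(−Te/τ) = e^(−1.22/0.7527) = 0.1977.
Trapped volume = 425.99 × 0.1977 = 84.218 mL.

84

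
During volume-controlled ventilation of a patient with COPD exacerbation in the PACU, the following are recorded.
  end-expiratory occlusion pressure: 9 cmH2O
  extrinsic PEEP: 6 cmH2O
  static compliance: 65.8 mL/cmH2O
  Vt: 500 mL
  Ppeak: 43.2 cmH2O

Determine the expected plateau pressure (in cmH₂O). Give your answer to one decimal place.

End-expiratory occlusion gives total PEEP = 9 cmH2O (intrinsic PEEP = 9 − 6 = 3). Use total PEEP for the elastic gradient.
Pplat = PEEPtotal + Vt / Cstat = 9 + 500 / 65.8 = 9 + 7.599 = 16.599 cmH2O.

16.6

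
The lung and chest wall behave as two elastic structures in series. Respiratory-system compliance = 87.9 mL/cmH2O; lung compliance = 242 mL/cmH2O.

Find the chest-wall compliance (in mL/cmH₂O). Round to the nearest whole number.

138

1/Ccw = 1/Crs − 1/CL.
1/Ccw = 1/87.9 − 1/242 = 0.007244.
Ccw = 138.05 mL/cmH2O.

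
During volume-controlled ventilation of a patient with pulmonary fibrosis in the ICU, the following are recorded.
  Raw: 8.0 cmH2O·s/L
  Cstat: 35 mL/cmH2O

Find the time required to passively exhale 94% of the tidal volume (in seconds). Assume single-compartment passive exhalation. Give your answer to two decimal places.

0.79

τ = R × C = 8.0 × 35 mL/cmH2O = 8.0 × 0.035 L/cmH2O = 0.28 s.
Exhaled fraction f = 1 − e^(−t/τ) → t = −τ·ln(1 − f) = −0.28·ln(0.06) = 0.7878 s.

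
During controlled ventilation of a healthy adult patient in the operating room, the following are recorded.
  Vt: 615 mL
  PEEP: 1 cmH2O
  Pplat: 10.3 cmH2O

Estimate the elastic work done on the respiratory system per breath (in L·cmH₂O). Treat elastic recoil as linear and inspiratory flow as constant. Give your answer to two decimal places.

Elastic work ≈ ½ × (Pplat − PEEP) × Vt = 0.5 × (10.3 − 1) × 0.615 L = 0.5 × 9.3 × 0.615 = 2.86 L·cmH2O.

2.86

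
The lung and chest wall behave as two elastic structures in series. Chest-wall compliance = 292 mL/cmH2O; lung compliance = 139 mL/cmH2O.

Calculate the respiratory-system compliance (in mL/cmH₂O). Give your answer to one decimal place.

94.2

Lung and chest wall are elastances in series: 1/Crs = 1/CL + 1/Ccw.
1/Crs = 1/139 + 1/292 = 0.01062.
Crs = 94.162 mL/cmH2O.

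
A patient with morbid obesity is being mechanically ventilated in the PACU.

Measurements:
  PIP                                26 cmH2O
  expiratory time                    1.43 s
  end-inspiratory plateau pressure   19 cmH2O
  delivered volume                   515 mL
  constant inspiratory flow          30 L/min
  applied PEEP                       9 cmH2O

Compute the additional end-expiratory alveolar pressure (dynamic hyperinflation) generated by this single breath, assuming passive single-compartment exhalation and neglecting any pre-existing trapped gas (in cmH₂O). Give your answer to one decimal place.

Flow: 30 L/min ÷ 60 = 0.5 L/s.
R = (PIP − Pplat)/V̇ = (26 − 19) / 0.5 = 7.0/0.5 = 14.0 cmH2O·s/L.
C = Vt/(Pplat − PEEP) = 515.0 / (19 − 9) = 515.0/10.0 = 51.5 mL/cmH2O.
τ = R × C = 14.0 × 0.0515 L/cmH2O = 0.721 s.
Fraction remaining = e^(−Te/τ) = e^(−1.43/0.721) = 0.1376; trapped volume = 515.0 × 0.1376 = 70.864 mL.
Additional alveolar pressure from trapping ≈ V_trapped / C = 70.864 / 51.5 = 1.376 cmH2O.

1.4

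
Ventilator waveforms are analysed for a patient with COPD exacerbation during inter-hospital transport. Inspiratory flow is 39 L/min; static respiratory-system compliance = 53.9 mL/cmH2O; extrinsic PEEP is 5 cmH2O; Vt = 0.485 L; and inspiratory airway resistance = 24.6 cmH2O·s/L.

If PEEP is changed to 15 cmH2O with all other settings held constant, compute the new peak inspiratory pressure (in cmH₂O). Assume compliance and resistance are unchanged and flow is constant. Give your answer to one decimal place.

40.0

Flow: 39 L/min ÷ 60 = 0.65 L/s.
PIP = Vt/C + R·V̇ + PEEP (constant-flow equation of motion).
Only the baseline term changes: ΔPIP = ΔPEEP = 15 − 5 = 10.0 cmH2O.
Original PIP = 485/53.9 + 24.6×0.65 + 5 = 29.988 cmH2O; new PIP = 29.988 + (10.0) = 39.988 cmH2O.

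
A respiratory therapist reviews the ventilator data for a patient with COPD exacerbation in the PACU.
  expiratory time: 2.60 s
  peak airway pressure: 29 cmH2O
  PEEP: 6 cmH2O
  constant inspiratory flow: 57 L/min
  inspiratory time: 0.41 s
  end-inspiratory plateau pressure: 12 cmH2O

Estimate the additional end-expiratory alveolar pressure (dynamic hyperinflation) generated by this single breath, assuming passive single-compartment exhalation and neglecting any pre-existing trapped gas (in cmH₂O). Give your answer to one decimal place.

Flow: 57 L/min ÷ 60 = 0.95 L/s.
Vt = flow × Ti = 0.95 L/s × 0.41 s × 1000 mL/L = 389.5 mL.
R = (PIP − Pplat)/V̇ = (29 − 12) / 0.95 = 17.0/0.95 = 17.895 cmH2O·s/L.
C = Vt/(Pplat − PEEP) = 389.5 / (12 − 6) = 389.5/6.0 = 64.917 mL/cmH2O.
τ = R × C = 17.895 × 0.06492 L/cmH2O = 1.162 s.
Fraction remaining = e^(−Te/τ) = e^(−2.60/1.162) = 0.1067; trapped volume = 389.5 × 0.1067 = 41.56 mL.
Additional alveolar pressure from trapping ≈ V_trapped / C = 41.56 / 64.917 = 0.6402 cmH2O.

0.6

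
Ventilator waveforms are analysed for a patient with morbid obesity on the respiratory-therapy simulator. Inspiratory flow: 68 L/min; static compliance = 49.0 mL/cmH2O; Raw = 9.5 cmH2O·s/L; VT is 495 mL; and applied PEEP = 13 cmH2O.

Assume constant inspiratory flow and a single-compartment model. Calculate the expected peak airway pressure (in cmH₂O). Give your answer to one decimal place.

Flow: 68 L/min ÷ 60 = 1.1333 L/s.
Equation of motion (constant flow): PIP = Vt/C + R·V̇ + PEEP.
PIP = 495/49.0 + 9.5×1.1333 + 13 = 10.102 + 10.766 + 13 = 33.868 cmH2O.

33.9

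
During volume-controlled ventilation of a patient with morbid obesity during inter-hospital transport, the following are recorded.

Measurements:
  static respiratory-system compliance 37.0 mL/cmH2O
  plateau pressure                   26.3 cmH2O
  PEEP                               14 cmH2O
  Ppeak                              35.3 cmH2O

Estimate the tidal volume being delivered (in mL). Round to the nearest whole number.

Vt = Cstat × (Pplat − PEEP) = 37.0 × (26.3 − 14) = 37.0 × 12.3 = 455.1 mL.

455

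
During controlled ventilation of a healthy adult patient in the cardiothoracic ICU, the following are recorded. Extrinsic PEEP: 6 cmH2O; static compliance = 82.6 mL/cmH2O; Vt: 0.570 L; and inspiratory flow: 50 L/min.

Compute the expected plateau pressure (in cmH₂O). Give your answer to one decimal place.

Pplat = PEEP + Vt / Cstat = 6 + 570 / 82.6 = 6 + 6.901 = 12.901 cmH2O.

12.9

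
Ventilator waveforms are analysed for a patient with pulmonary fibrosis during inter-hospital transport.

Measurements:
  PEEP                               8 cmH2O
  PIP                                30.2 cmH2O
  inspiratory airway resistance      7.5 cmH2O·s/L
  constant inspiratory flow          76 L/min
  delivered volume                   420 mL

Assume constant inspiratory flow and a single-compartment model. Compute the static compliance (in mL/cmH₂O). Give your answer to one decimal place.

Flow: 76 L/min ÷ 60 = 1.2667 L/s.
Equation of motion (constant flow): PIP = Vt/C + R·V̇ + PEEP.
Vt/C = PIP − R·V̇ − PEEP = 30.2 − 7.5×1.2667 − 8 = 30.2 − 9.5 − 8 = 12.7 cmH2O.
C = Vt / 12.7 = 420 / 12.7 = 33.071 mL/cmH2O.

33.1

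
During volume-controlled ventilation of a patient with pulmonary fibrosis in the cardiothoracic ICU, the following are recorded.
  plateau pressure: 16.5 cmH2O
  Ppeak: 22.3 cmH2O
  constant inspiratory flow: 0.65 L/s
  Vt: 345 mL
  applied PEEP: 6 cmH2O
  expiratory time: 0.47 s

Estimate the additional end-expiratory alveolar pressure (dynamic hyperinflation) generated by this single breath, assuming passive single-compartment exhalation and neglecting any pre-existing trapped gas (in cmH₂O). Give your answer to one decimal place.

2.1

R = (PIP − Pplat)/V̇ = (22.3 − 16.5) / 0.65 = 5.8/0.65 = 8.923 cmH2O·s/L.
C = Vt/(Pplat − PEEP) = 345.0 / (16.5 − 6) = 345.0/10.5 = 32.857 mL/cmH2O.
τ = R × C = 8.923 × 0.03286 L/cmH2O = 0.2932 s.
Fraction remaining = e^(−Te/τ) = e^(−0.47/0.2932) = 0.2013; trapped volume = 345.0 × 0.2013 = 69.449 mL.
Additional alveolar pressure from trapping ≈ V_trapped / C = 69.449 / 32.857 = 2.114 cmH2O.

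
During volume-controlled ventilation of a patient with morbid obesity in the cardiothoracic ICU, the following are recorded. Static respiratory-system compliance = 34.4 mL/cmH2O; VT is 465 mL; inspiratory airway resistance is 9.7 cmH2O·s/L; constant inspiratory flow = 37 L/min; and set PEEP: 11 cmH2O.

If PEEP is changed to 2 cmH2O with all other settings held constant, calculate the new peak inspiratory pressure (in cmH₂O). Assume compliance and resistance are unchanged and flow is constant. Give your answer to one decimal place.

Flow: 37 L/min ÷ 60 = 0.6167 L/s.
PIP = Vt/C + R·V̇ + PEEP (constant-flow equation of motion).
Only the baseline term changes: ΔPIP = ΔPEEP = 2 − 11 = -9.0 cmH2O.
Original PIP = 465/34.4 + 9.7×0.6167 + 11 = 30.499 cmH2O; new PIP = 30.499 + (-9.0) = 21.499 cmH2O.

21.5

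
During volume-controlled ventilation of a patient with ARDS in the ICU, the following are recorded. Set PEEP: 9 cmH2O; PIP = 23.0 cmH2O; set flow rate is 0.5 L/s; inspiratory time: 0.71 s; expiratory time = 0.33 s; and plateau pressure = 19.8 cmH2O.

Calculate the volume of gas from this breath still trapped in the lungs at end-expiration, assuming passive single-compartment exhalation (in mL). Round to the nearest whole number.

Vt = flow × Ti = 0.5 L/s × 0.71 s × 1000 mL/L = 355.0 mL.
R = (PIP − Pplat)/V̇ = (23.0 − 19.8) / 0.5 = 3.2/0.5 = 6.4 cmH2O·s/L.
C = Vt/(Pplat − PEEP) = 355.0 / (19.8 − 9) = 355.0/10.8 = 32.87 mL/cmH2O.
τ = R × C = 6.4 × 0.03287 L/cmH2O = 0.2104 s.
Fraction remaining = e^(−Te/τ) = e^(−0.33/0.2104) = 0.2084.
Trapped volume = 355.0 × 0.2084 = 73.982 mL.

74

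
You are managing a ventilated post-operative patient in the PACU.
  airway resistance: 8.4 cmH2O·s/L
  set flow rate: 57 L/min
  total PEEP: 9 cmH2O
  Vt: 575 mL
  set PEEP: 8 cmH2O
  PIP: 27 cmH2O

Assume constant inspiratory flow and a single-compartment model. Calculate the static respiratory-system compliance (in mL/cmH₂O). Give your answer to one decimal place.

Flow: 57 L/min ÷ 60 = 0.95 L/s.
Total PEEP = 9 cmH2O (set 8 + intrinsic 1); this is the baseline alveolar pressure.
Equation of motion (constant flow): PIP = Vt/C + R·V̇ + PEEP.
Vt/C = PIP − R·V̇ − PEEP = 27 − 8.4×0.95 − 9 = 27 − 7.98 − 9 = 10.02 cmH2O.
C = Vt / 10.02 = 575 / 10.02 = 57.385 mL/cmH2O.

57.4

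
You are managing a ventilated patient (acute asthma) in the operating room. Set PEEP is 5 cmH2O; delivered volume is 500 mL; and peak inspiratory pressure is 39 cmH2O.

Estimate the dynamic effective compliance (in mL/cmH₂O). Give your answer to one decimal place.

Dynamic compliance = Vt / (PIP − PEEP) = 500 / (39 − 5) = 500 / 34.0 = 14.706 mL/cmH2O.

14.7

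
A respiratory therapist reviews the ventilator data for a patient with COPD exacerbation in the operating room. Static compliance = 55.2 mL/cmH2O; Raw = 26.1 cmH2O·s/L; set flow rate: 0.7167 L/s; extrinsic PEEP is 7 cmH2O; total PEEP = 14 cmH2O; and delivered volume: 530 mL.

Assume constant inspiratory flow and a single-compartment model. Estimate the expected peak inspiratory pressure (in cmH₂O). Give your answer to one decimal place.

Total PEEP = 14 cmH2O (set 7 + intrinsic 7); this is the baseline alveolar pressure.
Equation of motion (constant flow): PIP = Vt/C + R·V̇ + PEEP.
PIP = 530/55.2 + 26.1×0.7167 + 14 = 9.601 + 18.706 + 14 = 42.307 cmH2O.

42.3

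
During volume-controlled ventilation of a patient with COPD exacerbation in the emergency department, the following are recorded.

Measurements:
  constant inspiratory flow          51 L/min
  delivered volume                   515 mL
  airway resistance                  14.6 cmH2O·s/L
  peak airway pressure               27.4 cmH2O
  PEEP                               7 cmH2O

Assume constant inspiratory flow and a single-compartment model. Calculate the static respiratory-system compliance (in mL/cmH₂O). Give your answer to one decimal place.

Flow: 51 L/min ÷ 60 = 0.85 L/s.
Equation of motion (constant flow): PIP = Vt/C + R·V̇ + PEEP.
Vt/C = PIP − R·V̇ − PEEP = 27.4 − 14.6×0.85 − 7 = 27.4 − 12.41 − 7 = 7.99 cmH2O.
C = Vt / 7.99 = 515 / 7.99 = 64.456 mL/cmH2O.

64.5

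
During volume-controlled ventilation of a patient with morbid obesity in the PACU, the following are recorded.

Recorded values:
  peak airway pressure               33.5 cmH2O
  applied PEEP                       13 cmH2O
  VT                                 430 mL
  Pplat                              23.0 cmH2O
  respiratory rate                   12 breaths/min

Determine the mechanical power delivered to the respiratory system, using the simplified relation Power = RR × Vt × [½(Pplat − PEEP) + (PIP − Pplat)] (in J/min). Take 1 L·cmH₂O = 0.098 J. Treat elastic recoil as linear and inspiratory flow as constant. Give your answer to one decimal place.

Per-breath work = Vt × [½(Pplat−PEEP) + (PIP−Pplat)] = 0.430 × [0.5×10.0 + 10.5] = 0.430 × 15.5 = 6.665 L·cmH2O.
Power = 12 × 6.665 = 79.98 L·cmH2O/min.
× 0.098 J/(L·cmH2O) → 7.838 J/min.

7.8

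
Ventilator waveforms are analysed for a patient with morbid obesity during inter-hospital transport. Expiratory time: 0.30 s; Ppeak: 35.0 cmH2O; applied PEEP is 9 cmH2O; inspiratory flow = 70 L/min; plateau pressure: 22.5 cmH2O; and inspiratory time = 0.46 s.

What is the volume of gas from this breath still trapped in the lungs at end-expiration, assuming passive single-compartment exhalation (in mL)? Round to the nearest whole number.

Flow: 70 L/min ÷ 60 = 1.1667 L/s.
Vt = flow × Ti = 1.1667 L/s × 0.46 s × 1000 mL/L = 536.68 mL.
R = (PIP − Pplat)/V̇ = (35.0 − 22.5) / 1.1667 = 12.5/1.1667 = 10.714 cmH2O·s/L.
C = Vt/(Pplat − PEEP) = 536.68 / (22.5 − 9) = 536.68/13.5 = 39.754 mL/cmH2O.
τ = R × C = 10.714 × 0.03975 L/cmH2O = 0.4259 s.
Fraction remaining = e^(−Te/τ) = e^(−0.30/0.4259) = 0.4944.
Trapped volume = 536.68 × 0.4944 = 265.33 mL.

265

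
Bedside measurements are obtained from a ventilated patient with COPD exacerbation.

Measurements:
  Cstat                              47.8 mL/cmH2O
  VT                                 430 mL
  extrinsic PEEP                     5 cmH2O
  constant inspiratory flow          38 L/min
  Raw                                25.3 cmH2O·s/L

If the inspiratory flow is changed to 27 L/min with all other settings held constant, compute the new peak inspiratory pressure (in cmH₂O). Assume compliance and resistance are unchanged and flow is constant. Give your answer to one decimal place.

Flow: 38 L/min ÷ 60 = 0.6333 L/s.
New flow: 27 L/min ÷ 60 = 0.45 L/s.
PIP = Vt/C + R·V̇ + PEEP (constant-flow equation of motion).
Only the resistive term changes: ΔPIP = R × ΔV̇ = 25.3 × (0.45 − 0.6333) = 25.3 × -0.1833 = -4.637 cmH2O.
Original PIP = 430/47.8 + 25.3×0.6333 + 5 = 30.018 cmH2O; new PIP = 30.018 + (-4.637) = 25.381 cmH2O.

25.4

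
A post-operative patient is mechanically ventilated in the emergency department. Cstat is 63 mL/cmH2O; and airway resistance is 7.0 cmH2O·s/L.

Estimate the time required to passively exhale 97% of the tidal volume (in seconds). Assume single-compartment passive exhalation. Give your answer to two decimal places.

τ = R × C = 7.0 × 63 mL/cmH2O = 7.0 × 0.063 L/cmH2O = 0.441 s.
Exhaled fraction f = 1 − e^(−t/τ) → t = −τ·ln(1 − f) = −0.441·ln(0.03) = 1.546 s.

1.55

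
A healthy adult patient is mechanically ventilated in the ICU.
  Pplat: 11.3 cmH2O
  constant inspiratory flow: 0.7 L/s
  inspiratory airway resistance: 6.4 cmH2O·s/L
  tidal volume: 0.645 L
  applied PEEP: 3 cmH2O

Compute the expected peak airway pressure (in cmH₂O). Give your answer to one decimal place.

PIP = Pplat + Raw × flow = 11.3 + 6.4 × 0.7 = 11.3 + 4.48 = 15.78 cmH2O.

15.8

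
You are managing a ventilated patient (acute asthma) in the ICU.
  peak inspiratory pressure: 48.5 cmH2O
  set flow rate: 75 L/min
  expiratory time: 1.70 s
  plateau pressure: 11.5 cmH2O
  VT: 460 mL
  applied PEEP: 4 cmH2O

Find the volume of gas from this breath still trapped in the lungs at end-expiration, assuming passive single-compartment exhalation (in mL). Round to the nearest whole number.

Flow: 75 L/min ÷ 60 = 1.25 L/s.
R = (PIP − Pplat)/V̇ = (48.5 − 11.5) / 1.25 = 37.0/1.25 = 29.6 cmH2O·s/L.
C = Vt/(Pplat − PEEP) = 460.0 / (11.5 − 4) = 460.0/7.5 = 61.333 mL/cmH2O.
τ = R × C = 29.6 × 0.06133 L/cmH2O = 1.815 s.
Fraction remaining = e^(−Te/τ) = e^(−1.70/1.815) = 0.3919.
Trapped volume = 460.0 × 0.3919 = 180.27 mL.

180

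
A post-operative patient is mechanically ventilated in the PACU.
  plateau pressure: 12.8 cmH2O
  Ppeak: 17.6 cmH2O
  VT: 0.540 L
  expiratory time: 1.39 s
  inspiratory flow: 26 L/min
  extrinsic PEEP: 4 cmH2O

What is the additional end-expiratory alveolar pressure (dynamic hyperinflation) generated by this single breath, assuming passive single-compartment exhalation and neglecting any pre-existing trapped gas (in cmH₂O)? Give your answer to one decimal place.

Flow: 26 L/min ÷ 60 = 0.4333 L/s.
R = (PIP − Pplat)/V̇ = (17.6 − 12.8) / 0.4333 = 4.8/0.4333 = 11.078 cmH2O·s/L.
C = Vt/(Pplat − PEEP) = 540.0 / (12.8 − 4) = 540.0/8.8 = 61.364 mL/cmH2O.
τ = R × C = 11.078 × 0.06136 L/cmH2O = 0.6797 s.
Fraction remaining = e^(−Te/τ) = e^(−1.39/0.6797) = 0.1294; trapped volume = 540.0 × 0.1294 = 69.876 mL.
Additional alveolar pressure from trapping ≈ V_trapped / C = 69.876 / 61.364 = 1.139 cmH2O.

1.1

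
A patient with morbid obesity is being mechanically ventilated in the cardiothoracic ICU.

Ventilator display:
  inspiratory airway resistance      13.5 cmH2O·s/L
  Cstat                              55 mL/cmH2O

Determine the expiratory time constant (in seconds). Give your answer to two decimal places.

0.74

τ = R × C = 13.5 × 55 mL/cmH2O = 13.5 × 0.055 L/cmH2O = 0.7425 s.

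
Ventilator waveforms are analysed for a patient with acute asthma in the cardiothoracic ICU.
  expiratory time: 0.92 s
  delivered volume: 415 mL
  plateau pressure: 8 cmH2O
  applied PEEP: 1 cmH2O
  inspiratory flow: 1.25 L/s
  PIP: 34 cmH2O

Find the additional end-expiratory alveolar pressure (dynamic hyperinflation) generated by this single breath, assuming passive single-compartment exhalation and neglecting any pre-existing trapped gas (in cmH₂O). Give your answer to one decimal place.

R = (PIP − Pplat)/V̇ = (34 − 8) / 1.25 = 26.0/1.25 = 20.8 cmH2O·s/L.
C = Vt/(Pplat − PEEP) = 415.0 / (8 − 1) = 415.0/7.0 = 59.286 mL/cmH2O.
τ = R × C = 20.8 × 0.05929 L/cmH2O = 1.233 s.
Fraction remaining = e^(−Te/τ) = e^(−0.92/1.233) = 0.4742; trapped volume = 415.0 × 0.4742 = 196.79 mL.
Additional alveolar pressure from trapping ≈ V_trapped / C = 196.79 / 59.286 = 3.319 cmH2O.

3.3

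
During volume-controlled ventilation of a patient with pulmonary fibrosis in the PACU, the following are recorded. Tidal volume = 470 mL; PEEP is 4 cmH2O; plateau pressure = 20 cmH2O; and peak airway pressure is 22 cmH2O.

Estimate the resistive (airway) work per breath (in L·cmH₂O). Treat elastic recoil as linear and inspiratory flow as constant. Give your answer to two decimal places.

0.94

With constant inspiratory flow the resistive pressure is constant at PIP − Pplat = 22 − 20 = 2.0 cmH2O, so resistive work = 2.0 × 0.470 = 0.94 L·cmH2O.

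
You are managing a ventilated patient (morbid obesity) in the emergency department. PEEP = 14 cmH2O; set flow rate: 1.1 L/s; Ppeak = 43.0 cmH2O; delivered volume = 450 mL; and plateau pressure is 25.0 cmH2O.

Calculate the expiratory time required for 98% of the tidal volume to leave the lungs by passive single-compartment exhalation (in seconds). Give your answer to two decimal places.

2.62

R = (PIP − Pplat)/V̇ = (43.0 − 25.0) / 1.1 = 18.0/1.1 = 16.364 cmH2O·s/L.
C = Vt/(Pplat − PEEP) = 450.0 / (25.0 − 14) = 450.0/11.0 = 40.909 mL/cmH2O.
τ = R × C = 16.364 × 0.04091 L/cmH2O = 0.6695 s.
t = −τ·ln(1 − 0.98) = −0.6695·ln(0.02) = 2.619 s.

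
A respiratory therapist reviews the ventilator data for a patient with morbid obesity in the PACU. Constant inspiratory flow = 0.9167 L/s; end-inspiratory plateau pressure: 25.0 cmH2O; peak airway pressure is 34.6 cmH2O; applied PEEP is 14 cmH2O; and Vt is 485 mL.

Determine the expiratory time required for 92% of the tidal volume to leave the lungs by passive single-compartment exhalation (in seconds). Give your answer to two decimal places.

1.17

R = (PIP − Pplat)/V̇ = (34.6 − 25.0) / 0.9167 = 9.6/0.9167 = 10.472 cmH2O·s/L.
C = Vt/(Pplat − PEEP) = 485.0 / (25.0 − 14) = 485.0/11.0 = 44.091 mL/cmH2O.
τ = R × C = 10.472 × 0.04409 L/cmH2O = 0.4617 s.
t = −τ·ln(1 − 0.92) = −0.4617·ln(0.08) = 1.166 s.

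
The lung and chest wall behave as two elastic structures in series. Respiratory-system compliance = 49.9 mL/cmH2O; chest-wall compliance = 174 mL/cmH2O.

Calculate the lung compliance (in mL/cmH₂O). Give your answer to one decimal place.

1/CL = 1/Crs − 1/Ccw.
1/CL = 1/49.9 − 1/174 = 0.01429.
CL = 69.979 mL/cmH2O.

70.0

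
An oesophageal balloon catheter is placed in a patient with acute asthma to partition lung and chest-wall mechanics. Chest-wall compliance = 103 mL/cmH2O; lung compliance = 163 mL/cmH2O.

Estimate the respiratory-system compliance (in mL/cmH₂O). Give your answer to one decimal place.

Lung and chest wall are elastances in series: 1/Crs = 1/CL + 1/Ccw.
1/Crs = 1/163 + 1/103 = 0.01584.
Crs = 63.131 mL/cmH2O.

63.1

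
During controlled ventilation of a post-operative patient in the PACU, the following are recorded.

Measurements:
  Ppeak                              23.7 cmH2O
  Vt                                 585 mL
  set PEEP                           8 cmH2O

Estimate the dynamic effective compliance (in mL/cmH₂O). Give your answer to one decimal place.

Dynamic compliance = Vt / (PIP − PEEP) = 585 / (23.7 − 8) = 585 / 15.7 = 37.261 mL/cmH2O.

37.3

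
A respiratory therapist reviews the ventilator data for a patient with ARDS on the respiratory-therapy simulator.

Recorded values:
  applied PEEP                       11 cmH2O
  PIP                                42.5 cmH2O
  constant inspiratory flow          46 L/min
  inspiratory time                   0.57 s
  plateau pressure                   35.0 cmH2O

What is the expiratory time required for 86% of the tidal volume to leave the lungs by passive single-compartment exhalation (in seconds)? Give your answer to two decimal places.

0.35

Flow: 46 L/min ÷ 60 = 0.7667 L/s.
Vt = flow × Ti = 0.7667 L/s × 0.57 s × 1000 mL/L = 437.02 mL.
R = (PIP − Pplat)/V̇ = (42.5 − 35.0) / 0.7667 = 7.5/0.7667 = 9.782 cmH2O·s/L.
C = Vt/(Pplat − PEEP) = 437.02 / (35.0 − 11) = 437.02/24.0 = 18.209 mL/cmH2O.
τ = R × C = 9.782 × 0.01821 L/cmH2O = 0.1781 s.
t = −τ·ln(1 − 0.86) = −0.1781·ln(0.14) = 0.3502 s.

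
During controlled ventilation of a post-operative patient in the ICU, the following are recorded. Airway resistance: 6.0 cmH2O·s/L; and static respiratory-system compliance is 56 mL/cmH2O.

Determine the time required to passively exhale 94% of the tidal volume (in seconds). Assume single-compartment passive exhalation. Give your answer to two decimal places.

τ = R × C = 6.0 × 56 mL/cmH2O = 6.0 × 0.056 L/cmH2O = 0.336 s.
Exhaled fraction f = 1 − e^(−t/τ) → t = −τ·ln(1 − f) = −0.336·ln(0.06) = 0.9453 s.

0.95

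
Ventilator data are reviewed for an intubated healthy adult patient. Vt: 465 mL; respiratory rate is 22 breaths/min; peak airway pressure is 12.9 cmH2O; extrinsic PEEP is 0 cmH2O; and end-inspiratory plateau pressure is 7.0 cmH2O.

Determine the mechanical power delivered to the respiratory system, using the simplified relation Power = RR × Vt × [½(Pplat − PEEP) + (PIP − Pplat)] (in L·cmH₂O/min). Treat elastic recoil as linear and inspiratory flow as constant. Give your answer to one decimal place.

96.2

Per-breath work = Vt × [½(Pplat−PEEP) + (PIP−Pplat)] = 0.465 × [0.5×7.0 + 5.9] = 0.465 × 9.4 = 4.371 L·cmH2O.
Power = 22 × 4.371 = 96.162 L·cmH2O/min.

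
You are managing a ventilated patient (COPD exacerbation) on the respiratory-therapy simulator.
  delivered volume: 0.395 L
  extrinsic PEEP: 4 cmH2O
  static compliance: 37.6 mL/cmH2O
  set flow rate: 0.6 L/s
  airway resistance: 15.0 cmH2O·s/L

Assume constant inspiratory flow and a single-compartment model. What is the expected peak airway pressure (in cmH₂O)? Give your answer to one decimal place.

23.5

Equation of motion (constant flow): PIP = Vt/C + R·V̇ + PEEP.
PIP = 395/37.6 + 15.0×0.6 + 4 = 10.505 + 9.0 + 4 = 23.505 cmH2O.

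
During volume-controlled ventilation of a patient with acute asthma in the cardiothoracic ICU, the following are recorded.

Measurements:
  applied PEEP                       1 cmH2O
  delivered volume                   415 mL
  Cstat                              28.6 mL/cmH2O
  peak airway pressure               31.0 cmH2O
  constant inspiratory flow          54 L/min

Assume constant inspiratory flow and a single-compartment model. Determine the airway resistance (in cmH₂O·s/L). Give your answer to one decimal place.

Flow: 54 L/min ÷ 60 = 0.9 L/s.
Equation of motion (constant flow): PIP = Vt/C + R·V̇ + PEEP.
R·V̇ = PIP − Vt/C − PEEP = 31.0 − 415/28.6 − 1 = 31.0 − 14.51 − 1 = 15.49 cmH2O.
R = 15.49 / 0.9 = 17.211 cmH2O·s/L.

17.2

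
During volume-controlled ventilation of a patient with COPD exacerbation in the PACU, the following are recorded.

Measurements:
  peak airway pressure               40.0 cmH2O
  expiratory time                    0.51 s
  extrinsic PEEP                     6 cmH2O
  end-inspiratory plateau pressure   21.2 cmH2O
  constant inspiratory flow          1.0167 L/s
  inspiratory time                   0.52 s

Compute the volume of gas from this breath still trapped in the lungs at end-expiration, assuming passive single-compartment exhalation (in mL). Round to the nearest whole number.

239

Vt = flow × Ti = 1.0167 L/s × 0.52 s × 1000 mL/L = 528.68 mL.
R = (PIP − Pplat)/V̇ = (40.0 − 21.2) / 1.0167 = 18.8/1.0167 = 18.491 cmH2O·s/L.
C = Vt/(Pplat − PEEP) = 528.68 / (21.2 − 6) = 528.68/15.2 = 34.782 mL/cmH2O.
τ = R × C = 18.491 × 0.03478 L/cmH2O = 0.6431 s.
Fraction remaining = e^(−Te/τ) = e^(−0.51/0.6431) = 0.4525.
Trapped volume = 528.68 × 0.4525 = 239.23 mL.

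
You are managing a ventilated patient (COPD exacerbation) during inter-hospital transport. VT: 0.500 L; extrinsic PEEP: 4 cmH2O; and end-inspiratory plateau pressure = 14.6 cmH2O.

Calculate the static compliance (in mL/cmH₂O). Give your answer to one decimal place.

47.2

Cstat = Vt / (Pplat − PEEP) = 500 / (14.6 − 4) = 500 / 10.6 = 47.17 mL/cmH2O.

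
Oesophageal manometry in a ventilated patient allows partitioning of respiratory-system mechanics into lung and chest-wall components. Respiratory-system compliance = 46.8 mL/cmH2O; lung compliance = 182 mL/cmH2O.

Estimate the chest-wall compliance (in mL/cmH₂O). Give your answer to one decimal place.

1/Ccw = 1/Crs − 1/CL.
1/Ccw = 1/46.8 − 1/182 = 0.01587.
Ccw = 63.012 mL/cmH2O.

63.0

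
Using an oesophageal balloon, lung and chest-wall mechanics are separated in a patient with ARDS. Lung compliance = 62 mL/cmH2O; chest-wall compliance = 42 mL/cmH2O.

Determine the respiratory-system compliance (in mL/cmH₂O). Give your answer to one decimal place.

Lung and chest wall are elastances in series: 1/Crs = 1/CL + 1/Ccw.
1/Crs = 1/62 + 1/42 = 0.03994.
Crs = 25.038 mL/cmH2O.

25.0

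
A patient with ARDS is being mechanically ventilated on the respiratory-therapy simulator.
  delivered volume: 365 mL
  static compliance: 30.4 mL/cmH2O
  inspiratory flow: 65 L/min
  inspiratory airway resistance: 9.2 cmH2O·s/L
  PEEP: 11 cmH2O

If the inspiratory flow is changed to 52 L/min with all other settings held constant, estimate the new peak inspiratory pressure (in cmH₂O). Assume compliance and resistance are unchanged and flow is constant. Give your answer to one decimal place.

Flow: 65 L/min ÷ 60 = 1.0833 L/s.
New flow: 52 L/min ÷ 60 = 0.8667 L/s.
PIP = Vt/C + R·V̇ + PEEP (constant-flow equation of motion).
Only the resistive term changes: ΔPIP = R × ΔV̇ = 9.2 × (0.8667 − 1.0833) = 9.2 × -0.2166 = -1.993 cmH2O.
Original PIP = 365/30.4 + 9.2×1.0833 + 11 = 32.973 cmH2O; new PIP = 32.973 + (-1.993) = 30.98 cmH2O.

31.0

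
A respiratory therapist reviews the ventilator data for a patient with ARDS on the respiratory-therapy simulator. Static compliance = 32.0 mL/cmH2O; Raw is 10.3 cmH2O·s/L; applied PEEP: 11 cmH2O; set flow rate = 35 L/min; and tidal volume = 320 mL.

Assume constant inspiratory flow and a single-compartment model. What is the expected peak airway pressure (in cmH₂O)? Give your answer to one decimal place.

27.0

Flow: 35 L/min ÷ 60 = 0.5833 L/s.
Equation of motion (constant flow): PIP = Vt/C + R·V̇ + PEEP.
PIP = 320/32.0 + 10.3×0.5833 + 11 = 10.0 + 6.008 + 11 = 27.008 cmH2O.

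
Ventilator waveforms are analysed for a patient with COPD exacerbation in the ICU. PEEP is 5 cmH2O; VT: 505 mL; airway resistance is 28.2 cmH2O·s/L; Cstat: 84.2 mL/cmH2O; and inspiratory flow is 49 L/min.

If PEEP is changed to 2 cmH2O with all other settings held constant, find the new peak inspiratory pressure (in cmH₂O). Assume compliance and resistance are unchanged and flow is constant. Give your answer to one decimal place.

Flow: 49 L/min ÷ 60 = 0.8167 L/s.
PIP = Vt/C + R·V̇ + PEEP (constant-flow equation of motion).
Only the baseline term changes: ΔPIP = ΔPEEP = 2 − 5 = -3.0 cmH2O.
Original PIP = 505/84.2 + 28.2×0.8167 + 5 = 34.029 cmH2O; new PIP = 34.029 + (-3.0) = 31.029 cmH2O.

31.0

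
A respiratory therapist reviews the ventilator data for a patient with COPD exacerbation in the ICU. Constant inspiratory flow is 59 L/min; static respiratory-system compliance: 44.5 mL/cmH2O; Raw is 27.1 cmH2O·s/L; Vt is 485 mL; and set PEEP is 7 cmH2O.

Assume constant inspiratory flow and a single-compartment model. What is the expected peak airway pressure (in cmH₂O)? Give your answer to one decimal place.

Flow: 59 L/min ÷ 60 = 0.9833 L/s.
Equation of motion (constant flow): PIP = Vt/C + R·V̇ + PEEP.
PIP = 485/44.5 + 27.1×0.9833 + 7 = 10.899 + 26.647 + 7 = 44.546 cmH2O.

44.5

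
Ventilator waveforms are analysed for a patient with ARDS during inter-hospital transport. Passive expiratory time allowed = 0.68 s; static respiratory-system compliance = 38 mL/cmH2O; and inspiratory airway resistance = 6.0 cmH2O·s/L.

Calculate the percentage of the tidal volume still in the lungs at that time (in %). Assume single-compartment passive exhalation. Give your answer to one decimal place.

5.1

τ = R × C = 6.0 × 38 mL/cmH2O = 6.0 × 0.038 L/cmH2O = 0.228 s.
Passive exhalation: V(t)/V₀ = e^(−t/τ) = e^(−0.68/0.228) = 0.05067.
Fraction remaining = 0.05067 → 5.067%.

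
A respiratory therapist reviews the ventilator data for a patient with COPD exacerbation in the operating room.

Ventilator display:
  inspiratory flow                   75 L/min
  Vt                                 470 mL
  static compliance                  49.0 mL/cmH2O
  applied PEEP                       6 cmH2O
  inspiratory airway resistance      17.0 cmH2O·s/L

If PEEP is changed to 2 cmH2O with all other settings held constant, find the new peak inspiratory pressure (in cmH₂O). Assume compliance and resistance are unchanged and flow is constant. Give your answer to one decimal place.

Flow: 75 L/min ÷ 60 = 1.25 L/s.
PIP = Vt/C + R·V̇ + PEEP (constant-flow equation of motion).
Only the baseline term changes: ΔPIP = ΔPEEP = 2 − 6 = -4.0 cmH2O.
Original PIP = 470/49.0 + 17.0×1.25 + 6 = 36.842 cmH2O; new PIP = 36.842 + (-4.0) = 32.842 cmH2O.

32.8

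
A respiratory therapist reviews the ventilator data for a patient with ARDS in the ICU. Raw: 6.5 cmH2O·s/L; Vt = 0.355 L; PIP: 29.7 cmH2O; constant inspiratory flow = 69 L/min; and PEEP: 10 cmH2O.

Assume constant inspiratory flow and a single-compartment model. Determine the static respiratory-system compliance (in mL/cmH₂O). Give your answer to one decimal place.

Flow: 69 L/min ÷ 60 = 1.15 L/s.
Equation of motion (constant flow): PIP = Vt/C + R·V̇ + PEEP.
Vt/C = PIP − R·V̇ − PEEP = 29.7 − 6.5×1.15 − 10 = 29.7 − 7.475 − 10 = 12.225 cmH2O.
C = Vt / 12.225 = 355 / 12.225 = 29.039 mL/cmH2O.

29.0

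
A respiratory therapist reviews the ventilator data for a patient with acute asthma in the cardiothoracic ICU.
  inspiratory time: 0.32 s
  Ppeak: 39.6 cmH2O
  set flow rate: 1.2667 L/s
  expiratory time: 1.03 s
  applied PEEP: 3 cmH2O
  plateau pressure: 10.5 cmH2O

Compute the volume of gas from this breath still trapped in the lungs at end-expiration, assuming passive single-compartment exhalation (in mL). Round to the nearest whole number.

Vt = flow × Ti = 1.2667 L/s × 0.32 s × 1000 mL/L = 405.34 mL.
R = (PIP − Pplat)/V̇ = (39.6 − 10.5) / 1.2667 = 29.1/1.2667 = 22.973 cmH2O·s/L.
C = Vt/(Pplat − PEEP) = 405.34 / (10.5 − 3) = 405.34/7.5 = 54.045 mL/cmH2O.
τ = R × C = 22.973 × 0.05405 L/cmH2O = 1.242 s.
Fraction remaining = e^(−Te/τ) = e^(−1.03/1.242) = 0.4364.
Trapped volume = 405.34 × 0.4364 = 176.89 mL.

177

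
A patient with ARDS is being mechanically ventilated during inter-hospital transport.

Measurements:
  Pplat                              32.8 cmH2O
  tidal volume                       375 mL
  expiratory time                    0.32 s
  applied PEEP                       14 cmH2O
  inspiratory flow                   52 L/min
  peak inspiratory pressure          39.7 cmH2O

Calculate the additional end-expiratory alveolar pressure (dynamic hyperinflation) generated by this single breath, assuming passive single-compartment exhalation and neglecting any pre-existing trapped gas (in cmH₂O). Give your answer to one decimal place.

Flow: 52 L/min ÷ 60 = 0.8667 L/s.
R = (PIP − Pplat)/V̇ = (39.7 − 32.8) / 0.8667 = 6.9/0.8667 = 7.961 cmH2O·s/L.
C = Vt/(Pplat − PEEP) = 375.0 / (32.8 − 14) = 375.0/18.8 = 19.947 mL/cmH2O.
τ = R × C = 7.961 × 0.01995 L/cmH2O = 0.1588 s.
Fraction remaining = e^(−Te/τ) = e^(−0.32/0.1588) = 0.1333; trapped volume = 375.0 × 0.1333 = 49.988 mL.
Additional alveolar pressure from trapping ≈ V_trapped / C = 49.988 / 19.947 = 2.506 cmH2O.

2.5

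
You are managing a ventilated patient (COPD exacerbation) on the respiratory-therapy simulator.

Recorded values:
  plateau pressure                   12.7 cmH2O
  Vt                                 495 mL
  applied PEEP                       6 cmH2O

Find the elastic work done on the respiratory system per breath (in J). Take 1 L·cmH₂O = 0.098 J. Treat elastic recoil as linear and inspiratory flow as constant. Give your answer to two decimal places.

Elastic work ≈ ½ × (Pplat − PEEP) × Vt = 0.5 × (12.7 − 6) × 0.495 L = 0.5 × 6.7 × 0.495 = 1.658 L·cmH2O.
× 0.098 J/(L·cmH2O) → 0.1625 J.

0.16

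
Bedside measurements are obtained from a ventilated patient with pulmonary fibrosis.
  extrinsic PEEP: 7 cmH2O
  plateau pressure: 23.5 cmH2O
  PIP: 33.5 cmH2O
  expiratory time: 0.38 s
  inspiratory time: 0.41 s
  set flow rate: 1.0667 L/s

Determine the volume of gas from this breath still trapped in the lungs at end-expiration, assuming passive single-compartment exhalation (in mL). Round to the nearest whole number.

95

Vt = flow × Ti = 1.0667 L/s × 0.41 s × 1000 mL/L = 437.35 mL.
R = (PIP − Pplat)/V̇ = (33.5 − 23.5) / 1.0667 = 10.0/1.0667 = 9.375 cmH2O·s/L.
C = Vt/(Pplat − PEEP) = 437.35 / (23.5 − 7) = 437.35/16.5 = 26.506 mL/cmH2O.
τ = R × C = 9.375 × 0.02651 L/cmH2O = 0.2485 s.
Fraction remaining = e^(−Te/τ) = e^(−0.38/0.2485) = 0.2167.
Trapped volume = 437.35 × 0.2167 = 94.774 mL.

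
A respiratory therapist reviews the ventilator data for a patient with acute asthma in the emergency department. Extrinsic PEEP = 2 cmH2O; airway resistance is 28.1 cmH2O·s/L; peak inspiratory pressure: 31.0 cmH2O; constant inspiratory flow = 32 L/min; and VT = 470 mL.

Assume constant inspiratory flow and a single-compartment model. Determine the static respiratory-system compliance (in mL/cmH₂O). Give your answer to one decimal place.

33.5

Flow: 32 L/min ÷ 60 = 0.5333 L/s.
Equation of motion (constant flow): PIP = Vt/C + R·V̇ + PEEP.
Vt/C = PIP − R·V̇ − PEEP = 31.0 − 28.1×0.5333 − 2 = 31.0 − 14.986 − 2 = 14.014 cmH2O.
C = Vt / 14.014 = 470 / 14.014 = 33.538 mL/cmH2O.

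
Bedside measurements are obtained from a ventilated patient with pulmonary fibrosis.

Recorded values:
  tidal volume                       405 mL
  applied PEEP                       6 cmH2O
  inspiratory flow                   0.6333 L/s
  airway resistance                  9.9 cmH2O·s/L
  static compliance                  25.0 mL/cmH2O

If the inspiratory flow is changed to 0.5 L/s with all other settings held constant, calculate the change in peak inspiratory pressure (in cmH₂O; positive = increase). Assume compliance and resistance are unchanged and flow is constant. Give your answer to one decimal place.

-1.3

PIP = Vt/C + R·V̇ + PEEP (constant-flow equation of motion).
Only the resistive term changes: ΔPIP = R × ΔV̇ = 9.9 × (0.5 − 0.6333) = 9.9 × -0.1333 = -1.32 cmH2O.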